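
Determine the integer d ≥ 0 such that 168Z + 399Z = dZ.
(168, 399) = (21); d = 21

In the PID Z, (a, b) is generated by gcd(a, b). Compute gcd(399, 168) with the extended Euclidean algorithm, tracking rows (r, s, t) with s·399 + t·168 = r:
  row A: (399, 1, 0)   [1·399 + 0·168 = 399]
  row B: (168, 0, 1)   [0·399 + 1·168 = 168]
  399 = 2·168 + 63   → row C = row A − 2·row B = (63, 1, −2)   [check: 1·399 − 2·168 = 63]
  168 = 2·63 + 42   → row D = row B − 2·row C = (42, −2, 5)   [check: −2·399 + 5·168 = 42]
  63 = 1·42 + 21   → row E = row C − 1·row D = (21, 3, −7)   [check: 3·399 − 7·168 = 21]
  42 = 2·21 + 0   → remainder 0, stop. gcd = 21 (last nonzero row E).
So gcd(168, 399) = 21, with Bézout identity 3·399 − 7·168 = 21. Containment (⊇): the Bézout identity exhibits 21 as an element of (168, 399), giving (21) ⊆ (168, 399). Containment (⊆): since 21 | 168 and 21 | 399 (168 = 21·8, 399 = 21·19), every Z-linear combination of 168 and 399 is divisible by 21, so (168, 399) ⊆ (21). Therefore (168, 399) = (21), d = 21.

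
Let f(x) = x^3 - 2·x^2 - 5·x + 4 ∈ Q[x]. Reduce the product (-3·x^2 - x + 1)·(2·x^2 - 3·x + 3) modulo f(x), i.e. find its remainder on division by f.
a · b ≡ -44·x^2 - 7·x + 23 (mod f(x))

First multiply in Q[x] without reducing: a · b = -6·x^4 + 7·x^3 - 4·x^2 - 6·x + 3. Now divide by f(x) = x^3 - 2·x^2 - 5·x + 4, eliminating the leading term at each step:
  leading term -6·x^4: subtract (-6·x)·f(x) = -6·x^4 + 12·x^3 + 30·x^2 - 24·x, leaving -5·x^3 - 34·x^2 + 18·x + 3
  leading term -5·x^3: subtract (-5)·f(x) = -5·x^3 + 10·x^2 + 25·x - 20, leaving -44·x^2 - 7·x + 23
The degree is now < 3, so this is the remainder. Hence a · b ≡ -44·x^2 - 7·x + 23 in Q[x]/(f).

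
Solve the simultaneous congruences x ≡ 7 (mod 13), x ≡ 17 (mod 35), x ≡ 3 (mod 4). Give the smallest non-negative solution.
The moduli 13, 35, 4 are pairwise coprime, so by the CRT there is a unique solution mod 13·35·4 = 1820.
Solve by successive substitution. Start with x ≡ 7 (mod 13).
  Combine with x ≡ 17 (mod 35): write x = 7 + 13·t and require 7 + 13·t ≡ 17 (mod 35), i.e. 13·t ≡ 17 − 7 ≡ 10 (mod 35). Since 13^(−1) ≡ 27 (mod 35), t ≡ 27·10 ≡ 25 (mod 35). So x ≡ 7 + 13·25 = 332 (mod 455).
  Combine with x ≡ 3 (mod 4): write x = 332 + 455·t and require 332 + 455·t ≡ 3 (mod 4), i.e. 455·t ≡ 3 − 332 ≡ 3 (mod 4). Since 455^(−1) ≡ 3 (mod 4) (455 ≡ 3 (mod 4)), t ≡ 3·3 ≡ 1 (mod 4). So x ≡ 332 + 455·1 = 787 (mod 1820).
Unique solution in [0, 1820): x = 787.

Final answer: x ≡ 787 (mod 1820); the representative in [0, 1820) is 787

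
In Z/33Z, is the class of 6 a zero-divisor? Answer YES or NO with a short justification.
YES

gcd(6, 33) = 3 > 1, so 6 is not a unit in Z/33Z. In Z/nZ every nonzero non-unit is a zero-divisor: explicitly, take b = 33/gcd = 11 ≠ 0 (mod 33); then 6·11 = 66 = 2·33, i.e. 6·11 ≡ 0 (mod 33). So 6 is a zero-divisor.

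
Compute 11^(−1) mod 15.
Apply the extended Euclidean algorithm to (15, 11), tracking rows (r, s, t) with s·15 + t·11 = r. Each division r_prev = q·r_cur + r_new produces the new row as (previous row) − q·(current row):
  row A: (15, 1, 0)   [1·15 + 0·11 = 15]
  row B: (11, 0, 1)   [0·15 + 1·11 = 11]
  15 = 1·11 + 4   → row C = row A − 1·row B = (4, 1, −1)   [check: 1·15 − 1·11 = 4]
  11 = 2·4 + 3   → row D = row B − 2·row C = (3, −2, 3)   [check: −2·15 + 3·11 = 3]
  4 = 1·3 + 1   → row E = row C − 1·row D = (1, 3, −4)   [check: 3·15 − 4·11 = 1]
  3 = 3·1 + 0   → remainder 0, stop. gcd = 1 (last nonzero row E).
The gcd is 1, so 11 is invertible mod 15. The last nonzero row gives 3·15 − 4·11 = 1, so t = −4. So 11^(−1) ≡ −4 ≡ 11 (mod 15). Verify: 11 · 11 = 121 ≡ 1 (mod 15). ✓

Final answer: 11^(−1) ≡ 11 (mod 15)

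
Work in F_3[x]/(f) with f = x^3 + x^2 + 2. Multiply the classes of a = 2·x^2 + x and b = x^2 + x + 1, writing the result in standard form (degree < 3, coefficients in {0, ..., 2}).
Multiply as integer polynomials: a · b = 2·x^4 + 3·x^3 + 3·x^2 + x. Reducing coefficients mod 3: a · b ≡ 2·x^4 + x. Now divide by f(x) = x^3 + x^2 + 2 in F_3[x], eliminating the leading term at each step:
  leading term 2·x^4: subtract (2·x)·f(x) = 2·x^4 + 2·x^3 + x, leaving x^3 (coefficients mod 3)
  leading term x^3: subtract (1)·f(x) = x^3 + x^2 + 2, leaving 2·x^2 + 1 (coefficients mod 3)
The degree is now < 3, so this is the remainder. Hence a · b ≡ 2·x^2 + 1 in F_3[x]/(f).

Final answer: a · b ≡ 2·x^2 + 1 (mod f(x))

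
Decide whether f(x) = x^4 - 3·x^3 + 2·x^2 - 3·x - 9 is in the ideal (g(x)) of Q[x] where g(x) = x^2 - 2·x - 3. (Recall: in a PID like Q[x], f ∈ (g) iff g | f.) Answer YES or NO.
In Q[x] the ideal (g) consists of all multiples of g, so f ∈ (g) iff g | f, i.e. iff the remainder of f on division by g is 0. Divide f by g (g is monic, so eliminate the leading term of the running remainder at each step):
  leading term x^4: subtract (x^2)·g(x) = x^4 - 2·x^3 - 3·x^2, leaving -x^3 + 5·x^2 - 3·x - 9
  leading term -x^3: subtract (-x)·g(x) = -x^3 + 2·x^2 + 3·x, leaving 3·x^2 - 6·x - 9
  leading term 3·x^2: subtract (3)·g(x) = 3·x^2 - 6·x - 9, leaving 0
The remainder is 0, so f(x) = g(x) · h(x) with h(x) = x^2 - x + 3. Hence g | f, i.e. f ∈ (g).

Final answer: YES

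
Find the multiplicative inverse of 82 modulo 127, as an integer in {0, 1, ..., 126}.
Apply the extended Euclidean algorithm to (127, 82), tracking rows (r, s, t) with s·127 + t·82 = r. Each division r_prev = q·r_cur + r_new produces the new row as (previous row) − q·(current row):
  row A: (127, 1, 0)   [1·127 + 0·82 = 127]
  row B: (82, 0, 1)   [0·127 + 1·82 = 82]
  127 = 1·82 + 45   → row C = row A − 1·row B = (45, 1, −1)   [check: 1·127 − 1·82 = 45]
  82 = 1·45 + 37   → row D = row B − 1·row C = (37, −1, 2)   [check: −1·127 + 2·82 = 37]
  45 = 1·37 + 8   → row E = row C − 1·row D = (8, 2, −3)   [check: 2·127 − 3·82 = 8]
  37 = 4·8 + 5   → row F = row D − 4·row E = (5, −9, 14)   [check: −9·127 + 14·82 = 5]
  8 = 1·5 + 3   → row G = row E − 1·row F = (3, 11, −17)   [check: 11·127 − 17·82 = 3]
  5 = 1·3 + 2   → row H = row F − 1·row G = (2, −20, 31)   [check: −20·127 + 31·82 = 2]
  3 = 1·2 + 1   → row I = row G − 1·row H = (1, 31, −48)   [check: 31·127 − 48·82 = 1]
  2 = 2·1 + 0   → remainder 0, stop. gcd = 1 (last nonzero row I).
The gcd is 1, so 82 is invertible mod 127. The last nonzero row gives 31·127 − 48·82 = 1, so t = −48. So 82^(−1) ≡ −48 ≡ 79 (mod 127). Verify: 82 · 79 = 6478 ≡ 1 (mod 127). ✓

Final answer: 82^(−1) ≡ 79 (mod 127)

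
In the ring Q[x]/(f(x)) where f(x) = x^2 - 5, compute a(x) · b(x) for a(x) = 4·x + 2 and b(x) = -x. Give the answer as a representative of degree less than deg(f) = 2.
a · b ≡ -2·x - 20 (mod f(x))

First multiply in Q[x] without reducing: a · b = -4·x^2 - 2·x. Now divide by f(x) = x^2 - 5, eliminating the leading term at each step:
  leading term -4·x^2: subtract (-4)·f(x) = 20 - 4·x^2, leaving -2·x - 20
The degree is now < 2, so this is the remainder. Hence a · b ≡ -2·x - 20 in Q[x]/(f).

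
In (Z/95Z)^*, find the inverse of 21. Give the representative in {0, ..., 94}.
Apply the extended Euclidean algorithm to (95, 21), tracking rows (r, s, t) with s·95 + t·21 = r. Each division r_prev = q·r_cur + r_new produces the new row as (previous row) − q·(current row):
  row A: (95, 1, 0)   [1·95 + 0·21 = 95]
  row B: (21, 0, 1)   [0·95 + 1·21 = 21]
  95 = 4·21 + 11   → row C = row A − 4·row B = (11, 1, −4)   [check: 1·95 − 4·21 = 11]
  21 = 1·11 + 10   → row D = row B − 1·row C = (10, −1, 5)   [check: −1·95 + 5·21 = 10]
  11 = 1·10 + 1   → row E = row C − 1·row D = (1, 2, −9)   [check: 2·95 − 9·21 = 1]
  10 = 10·1 + 0   → remainder 0, stop. gcd = 1 (last nonzero row E).
The gcd is 1, so 21 is invertible mod 95. The last nonzero row gives 2·95 − 9·21 = 1, so t = −9. So 21^(−1) ≡ −9 ≡ 86 (mod 95). Verify: 21 · 86 = 1806 ≡ 1 (mod 95). ✓

Final answer: 21^(−1) ≡ 86 (mod 95)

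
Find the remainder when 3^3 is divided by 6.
3

Use repeated squaring. Binary(3) = 11. Walk through the bits of the exponent 3 left-to-right: at each bit after the leading one, square the running value, then multiply by 3 if the bit is 1 (always reducing mod 6):
  bit 1 = 1 (leading): start with 3.
  bit 2 = 1: square 3^2 = 9 ≡ 3; bit is 1, so multiply 3·3 = 9 ≡ 3 (mod 6).
Final value: 3^3 ≡ 3 (mod 6).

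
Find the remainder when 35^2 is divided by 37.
Use repeated squaring. Binary(2) = 10. Walk through the bits of the exponent 2 left-to-right: at each bit after the leading one, square the running value, then multiply by 35 if the bit is 1 (always reducing mod 37):
  bit 1 = 1 (leading): start with 35.
  bit 2 = 0: square 35^2 = 1225 ≡ 4 (mod 37).
Final value: 35^2 ≡ 4 (mod 37).

Final answer: 4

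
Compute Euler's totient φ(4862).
φ(4862) = 1920

φ is multiplicative, with φ(p^e) = p^e − p^(e−1). Factorise 4862 = 2 · 11 · 13 · 17. Then
  φ(4862) = (2 − 1) · (11 − 1) · (13 − 1) · (17 − 1) = 1 · 10 · 12 · 16 = 1920.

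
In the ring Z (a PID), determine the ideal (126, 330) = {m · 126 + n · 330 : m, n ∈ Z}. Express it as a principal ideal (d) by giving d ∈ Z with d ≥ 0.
(126, 330) = (6); d = 6

In the PID Z, (a, b) is generated by gcd(a, b). Compute gcd(330, 126) with the extended Euclidean algorithm, tracking rows (r, s, t) with s·330 + t·126 = r:
  row A: (330, 1, 0)   [1·330 + 0·126 = 330]
  row B: (126, 0, 1)   [0·330 + 1·126 = 126]
  330 = 2·126 + 78   → row C = row A − 2·row B = (78, 1, −2)   [check: 1·330 − 2·126 = 78]
  126 = 1·78 + 48   → row D = row B − 1·row C = (48, −1, 3)   [check: −1·330 + 3·126 = 48]
  78 = 1·48 + 30   → row E = row C − 1·row D = (30, 2, −5)   [check: 2·330 − 5·126 = 30]
  48 = 1·30 + 18   → row F = row D − 1·row E = (18, −3, 8)   [check: −3·330 + 8·126 = 18]
  30 = 1·18 + 12   → row G = row E − 1·row F = (12, 5, −13)   [check: 5·330 − 13·126 = 12]
  18 = 1·12 + 6   → row H = row F − 1·row G = (6, −8, 21)   [check: −8·330 + 21·126 = 6]
  12 = 2·6 + 0   → remainder 0, stop. gcd = 6 (last nonzero row H).
So gcd(126, 330) = 6, with Bézout identity −8·330 + 21·126 = 6. Containment (⊇): the Bézout identity exhibits 6 as an element of (126, 330), giving (6) ⊆ (126, 330). Containment (⊆): since 6 | 126 and 6 | 330 (126 = 6·21, 330 = 6·55), every Z-linear combination of 126 and 330 is divisible by 6, so (126, 330) ⊆ (6). Therefore (126, 330) = (6), d = 6.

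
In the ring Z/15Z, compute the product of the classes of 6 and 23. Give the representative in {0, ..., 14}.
Reduce the factors first: 23 ≡ 8 (mod 15), so 6 · 23 ≡ 6 · 8 (mod 15). 6 · 8 = 48. Dividing by 15: 48 = 3·15 + 3. So (6 · 23) mod 15 = 3.

Final answer: 3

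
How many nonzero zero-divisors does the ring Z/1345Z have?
Z/1345Z has 272 nonzero zero-divisors

In Z/1345Z each nonzero element is either a unit (gcd with 1345 is 1) or a zero-divisor (gcd > 1). The number of units is φ(1345): factorise 1345 = 5 · 269, so φ(1345) = (5 − 1) · (269 − 1) = 4 · 268 = 1072. The nonzero elements number 1345 − 1 = 1344. Hence the nonzero zero-divisors number 1344 − 1072 = 272.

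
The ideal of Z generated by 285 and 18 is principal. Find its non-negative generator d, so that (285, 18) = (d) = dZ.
(285, 18) = (3); d = 3

In the PID Z, (a, b) is generated by gcd(a, b). Compute gcd(285, 18) with the extended Euclidean algorithm, tracking rows (r, s, t) with s·285 + t·18 = r:
  row A: (285, 1, 0)   [1·285 + 0·18 = 285]
  row B: (18, 0, 1)   [0·285 + 1·18 = 18]
  285 = 15·18 + 15   → row C = row A − 15·row B = (15, 1, −15)   [check: 1·285 − 15·18 = 15]
  18 = 1·15 + 3   → row D = row B − 1·row C = (3, −1, 16)   [check: −1·285 + 16·18 = 3]
  15 = 5·3 + 0   → remainder 0, stop. gcd = 3 (last nonzero row D).
So gcd(285, 18) = 3, with Bézout identity −1·285 + 16·18 = 3. Containment (⊇): the Bézout identity exhibits 3 as an element of (285, 18), giving (3) ⊆ (285, 18). Containment (⊆): since 3 | 285 and 3 | 18 (285 = 3·95, 18 = 3·6), every Z-linear combination of 285 and 18 is divisible by 3, so (285, 18) ⊆ (3). Therefore (285, 18) = (3), d = 3.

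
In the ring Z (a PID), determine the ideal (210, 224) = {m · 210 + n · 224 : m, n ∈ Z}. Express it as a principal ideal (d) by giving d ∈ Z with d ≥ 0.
(210, 224) = (14); d = 14

In the PID Z, (a, b) is generated by gcd(a, b). Compute gcd(224, 210) with the extended Euclidean algorithm, tracking rows (r, s, t) with s·224 + t·210 = r:
  row A: (224, 1, 0)   [1·224 + 0·210 = 224]
  row B: (210, 0, 1)   [0·224 + 1·210 = 210]
  224 = 1·210 + 14   → row C = row A − 1·row B = (14, 1, −1)   [check: 1·224 − 1·210 = 14]
  210 = 15·14 + 0   → remainder 0, stop. gcd = 14 (last nonzero row C).
So gcd(210, 224) = 14, with Bézout identity 1·224 − 1·210 = 14. Containment (⊇): the Bézout identity exhibits 14 as an element of (210, 224), giving (14) ⊆ (210, 224). Containment (⊆): since 14 | 210 and 14 | 224 (210 = 14·15, 224 = 14·16), every Z-linear combination of 210 and 224 is divisible by 14, so (210, 224) ⊆ (14). Therefore (210, 224) = (14), d = 14.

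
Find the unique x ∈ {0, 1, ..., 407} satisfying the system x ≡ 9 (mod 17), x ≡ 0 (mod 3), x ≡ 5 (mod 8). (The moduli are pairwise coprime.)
The moduli 17, 3, 8 are pairwise coprime, so by the CRT there is a unique solution mod 17·3·8 = 408.
Solve by successive substitution. Start with x ≡ 9 (mod 17).
  Combine with x ≡ 0 (mod 3): write x = 9 + 17·t and require 9 + 17·t ≡ 0 (mod 3), i.e. 17·t ≡ 0 − 9 ≡ 0 (mod 3). Since 17^(−1) ≡ 2 (mod 3) (17 ≡ 2 (mod 3)), t ≡ 2·0 ≡ 0 (mod 3). So x ≡ 9 + 17·0 = 9 (mod 51).
  Combine with x ≡ 5 (mod 8): write x = 9 + 51·t and require 9 + 51·t ≡ 5 (mod 8), i.e. 51·t ≡ 5 − 9 ≡ 4 (mod 8). Since 51^(−1) ≡ 3 (mod 8) (51 ≡ 3 (mod 8)), t ≡ 3·4 ≡ 4 (mod 8). So x ≡ 9 + 51·4 = 213 (mod 408).
Unique solution in [0, 408): x = 213.

Final answer: x ≡ 213 (mod 408); the representative in [0, 408) is 213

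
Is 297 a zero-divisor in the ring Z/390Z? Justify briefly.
YES

gcd(297, 390) = 3 > 1, so 297 is not a unit in Z/390Z. In Z/nZ every nonzero non-unit is a zero-divisor: explicitly, take b = 390/gcd = 130 ≠ 0 (mod 390); then 297·130 = 38610 = 99·390, i.e. 297·130 ≡ 0 (mod 390). So 297 is a zero-divisor.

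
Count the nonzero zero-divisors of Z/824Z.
Z/824Z has 415 nonzero zero-divisors

In Z/824Z each nonzero element is either a unit (gcd with 824 is 1) or a zero-divisor (gcd > 1). The number of units is φ(824): factorise 824 = 2^3 · 103, so φ(824) = (2^3 − 2^2) · (103 − 1) = 4 · 102 = 408. The nonzero elements number 824 − 1 = 823. Hence the nonzero zero-divisors number 823 − 408 = 415.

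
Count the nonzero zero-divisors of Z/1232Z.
Z/1232Z has 751 nonzero zero-divisors

In Z/1232Z each nonzero element is either a unit (gcd with 1232 is 1) or a zero-divisor (gcd > 1). The number of units is φ(1232): factorise 1232 = 2^4 · 7 · 11, so φ(1232) = (2^4 − 2^3) · (7 − 1) · (11 − 1) = 8 · 6 · 10 = 480. The nonzero elements number 1232 − 1 = 1231. Hence the nonzero zero-divisors number 1231 − 480 = 751.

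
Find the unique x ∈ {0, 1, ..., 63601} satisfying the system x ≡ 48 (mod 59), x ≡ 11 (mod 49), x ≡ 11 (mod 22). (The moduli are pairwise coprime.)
x ≡ 6479 (mod 63602); the representative in [0, 63602) is 6479

The moduli 59, 49, 22 are pairwise coprime, so by the CRT there is a unique solution mod 59·49·22 = 63602.
Solve by successive substitution. Start with x ≡ 48 (mod 59).
  Combine with x ≡ 11 (mod 49): write x = 48 + 59·t and require 48 + 59·t ≡ 11 (mod 49), i.e. 59·t ≡ 11 − 48 ≡ 12 (mod 49). Since 59^(−1) ≡ 5 (mod 49) (59 ≡ 10 (mod 49)), t ≡ 5·12 ≡ 11 (mod 49). So x ≡ 48 + 59·11 = 697 (mod 2891).
  Combine with x ≡ 11 (mod 22): write x = 697 + 2891·t and require 697 + 2891·t ≡ 11 (mod 22), i.e. 2891·t ≡ 11 − 697 ≡ 18 (mod 22). Since 2891^(−1) ≡ 5 (mod 22) (2891 ≡ 9 (mod 22)), t ≡ 5·18 ≡ 2 (mod 22). So x ≡ 697 + 2891·2 = 6479 (mod 63602).
Unique solution in [0, 63602): x = 6479.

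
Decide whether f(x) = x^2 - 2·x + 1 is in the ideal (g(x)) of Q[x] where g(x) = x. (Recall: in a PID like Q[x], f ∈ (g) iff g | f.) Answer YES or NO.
In Q[x] the ideal (g) consists of all multiples of g, so f ∈ (g) iff g | f, i.e. iff the remainder of f on division by g is 0. Divide f by g (g is monic, so eliminate the leading term of the running remainder at each step):
  leading term x^2: subtract (x)·g(x) = x^2, leaving 1 - 2·x
  leading term -2·x: subtract (-2)·g(x) = -2·x, leaving 1
The remainder r(x) = 1 ≠ 0 (and deg r < deg g), so g ∤ f, i.e. f ∉ (g).

Final answer: NO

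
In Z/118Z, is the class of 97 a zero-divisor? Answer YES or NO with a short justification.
gcd(97, 118) = 1, so 97 is a unit in Z/118Z (it has a multiplicative inverse). A unit cannot be a zero-divisor: if 97·b ≡ 0 then multiplying both sides by 97^(−1) gives b ≡ 0. So 97 is not a zero-divisor.

Final answer: NO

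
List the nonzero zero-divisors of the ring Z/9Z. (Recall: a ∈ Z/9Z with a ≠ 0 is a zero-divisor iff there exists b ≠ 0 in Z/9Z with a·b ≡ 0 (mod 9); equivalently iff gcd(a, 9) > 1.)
nonzero zero-divisors of Z/9Z = {3, 6}

An element a ∈ Z/9Z (with a ≠ 0) is a zero-divisor iff gcd(a, 9) > 1 (because a is a unit precisely when gcd(a, n) = 1, and in Z/nZ every nonzero, non-unit element is a zero-divisor). Scan a = 1, ..., 8 and keep those with gcd(a, 9) > 1:
  gcd(3, 9) = 3, gcd(6, 9) = 3.
All other a ∈ {1, ..., 8} have gcd(a, 9) = 1 and are units. So the nonzero zero-divisors are exactly the 2 values of a appearing in this scan.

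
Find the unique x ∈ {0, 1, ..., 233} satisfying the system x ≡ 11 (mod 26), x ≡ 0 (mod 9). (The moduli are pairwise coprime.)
The moduli 26, 9 are pairwise coprime, so by the CRT there is a unique solution mod 26·9 = 234.
Solve by successive substitution. Start with x ≡ 11 (mod 26).
  Combine with x ≡ 0 (mod 9): write x = 11 + 26·t and require 11 + 26·t ≡ 0 (mod 9), i.e. 26·t ≡ 0 − 11 ≡ 7 (mod 9). Since 26^(−1) ≡ 8 (mod 9) (26 ≡ 8 (mod 9)), t ≡ 8·7 ≡ 2 (mod 9). So x ≡ 11 + 26·2 = 63 (mod 234).
Unique solution in [0, 234): x = 63.

Final answer: x ≡ 63 (mod 234); the representative in [0, 234) is 63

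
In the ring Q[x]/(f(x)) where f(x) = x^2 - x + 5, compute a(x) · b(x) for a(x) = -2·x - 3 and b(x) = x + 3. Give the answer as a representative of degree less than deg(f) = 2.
First multiply in Q[x] without reducing: a · b = -2·x^2 - 9·x - 9. Now divide by f(x) = x^2 - x + 5, eliminating the leading term at each step:
  leading term -2·x^2: subtract (-2)·f(x) = -2·x^2 + 2·x - 10, leaving 1 - 11·x
The degree is now < 2, so this is the remainder. Hence a · b ≡ 1 - 11·x in Q[x]/(f).

Final answer: a · b ≡ 1 - 11·x (mod f(x))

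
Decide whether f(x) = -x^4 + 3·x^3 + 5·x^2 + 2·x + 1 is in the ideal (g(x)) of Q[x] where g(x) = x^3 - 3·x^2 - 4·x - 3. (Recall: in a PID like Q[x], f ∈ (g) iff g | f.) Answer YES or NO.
In Q[x] the ideal (g) consists of all multiples of g, so f ∈ (g) iff g | f, i.e. iff the remainder of f on division by g is 0. Divide f by g (g is monic, so eliminate the leading term of the running remainder at each step):
  leading term -x^4: subtract (-x)·g(x) = -x^4 + 3·x^3 + 4·x^2 + 3·x, leaving x^2 - x + 1
The remainder r(x) = x^2 - x + 1 ≠ 0 (and deg r < deg g), so g ∤ f, i.e. f ∉ (g).

Final answer: NO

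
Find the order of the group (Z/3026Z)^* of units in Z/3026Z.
(Z/3026Z)^* consists of the classes a with gcd(a, 3026) = 1, so its order is φ(3026). φ is multiplicative, with φ(p^e) = p^e − p^(e−1). Factorise 3026 = 2 · 17 · 89. Then
  φ(3026) = (2 − 1) · (17 − 1) · (89 − 1) = 1 · 16 · 88 = 1408.
Thus |(Z/3026Z)^*| = 1408.

Final answer: |(Z/3026Z)^*| = 1408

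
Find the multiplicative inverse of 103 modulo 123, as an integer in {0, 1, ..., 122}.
103^(−1) ≡ 43 (mod 123)

Apply the extended Euclidean algorithm to (123, 103), tracking rows (r, s, t) with s·123 + t·103 = r. Each division r_prev = q·r_cur + r_new produces the new row as (previous row) − q·(current row):
  row A: (123, 1, 0)   [1·123 + 0·103 = 123]
  row B: (103, 0, 1)   [0·123 + 1·103 = 103]
  123 = 1·103 + 20   → row C = row A − 1·row B = (20, 1, −1)   [check: 1·123 − 1·103 = 20]
  103 = 5·20 + 3   → row D = row B − 5·row C = (3, −5, 6)   [check: −5·123 + 6·103 = 3]
  20 = 6·3 + 2   → row E = row C − 6·row D = (2, 31, −37)   [check: 31·123 − 37·103 = 2]
  3 = 1·2 + 1   → row F = row D − 1·row E = (1, −36, 43)   [check: −36·123 + 43·103 = 1]
  2 = 2·1 + 0   → remainder 0, stop. gcd = 1 (last nonzero row F).
The gcd is 1, so 103 is invertible mod 123. The last nonzero row gives −36·123 + 43·103 = 1, so t = 43. So 103^(−1) ≡ 43 (mod 123). Verify: 103 · 43 = 4429 ≡ 1 (mod 123). ✓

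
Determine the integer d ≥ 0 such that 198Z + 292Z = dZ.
In the PID Z, (a, b) is generated by gcd(a, b). Compute gcd(292, 198) with the extended Euclidean algorithm, tracking rows (r, s, t) with s·292 + t·198 = r:
  row A: (292, 1, 0)   [1·292 + 0·198 = 292]
  row B: (198, 0, 1)   [0·292 + 1·198 = 198]
  292 = 1·198 + 94   → row C = row A − 1·row B = (94, 1, −1)   [check: 1·292 − 1·198 = 94]
  198 = 2·94 + 10   → row D = row B − 2·row C = (10, −2, 3)   [check: −2·292 + 3·198 = 10]
  94 = 9·10 + 4   → row E = row C − 9·row D = (4, 19, −28)   [check: 19·292 − 28·198 = 4]
  10 = 2·4 + 2   → row F = row D − 2·row E = (2, −40, 59)   [check: −40·292 + 59·198 = 2]
  4 = 2·2 + 0   → remainder 0, stop. gcd = 2 (last nonzero row F).
So gcd(198, 292) = 2, with Bézout identity −40·292 + 59·198 = 2. Containment (⊇): the Bézout identity exhibits 2 as an element of (198, 292), giving (2) ⊆ (198, 292). Containment (⊆): since 2 | 198 and 2 | 292 (198 = 2·99, 292 = 2·146), every Z-linear combination of 198 and 292 is divisible by 2, so (198, 292) ⊆ (2). Therefore (198, 292) = (2), d = 2.

Final answer: (198, 292) = (2); d = 2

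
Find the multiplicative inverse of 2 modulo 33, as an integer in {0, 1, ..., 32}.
Apply the extended Euclidean algorithm to (33, 2), tracking rows (r, s, t) with s·33 + t·2 = r. Each division r_prev = q·r_cur + r_new produces the new row as (previous row) − q·(current row):
  row A: (33, 1, 0)   [1·33 + 0·2 = 33]
  row B: (2, 0, 1)   [0·33 + 1·2 = 2]
  33 = 16·2 + 1   → row C = row A − 16·row B = (1, 1, −16)   [check: 1·33 − 16·2 = 1]
  2 = 2·1 + 0   → remainder 0, stop. gcd = 1 (last nonzero row C).
The gcd is 1, so 2 is invertible mod 33. The last nonzero row gives 1·33 − 16·2 = 1, so t = −16. So 2^(−1) ≡ −16 ≡ 17 (mod 33). Verify: 2 · 17 = 34 ≡ 1 (mod 33). ✓

Final answer: 2^(−1) ≡ 17 (mod 33)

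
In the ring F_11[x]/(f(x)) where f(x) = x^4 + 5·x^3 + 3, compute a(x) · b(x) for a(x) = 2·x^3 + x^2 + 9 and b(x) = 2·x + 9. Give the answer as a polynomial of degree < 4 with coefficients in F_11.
a · b ≡ 9·x^2 + 7·x + 3 (mod f(x))

Multiply as integer polynomials: a · b = 4·x^4 + 20·x^3 + 9·x^2 + 18·x + 81. Reducing coefficients mod 11: a · b ≡ 4·x^4 + 9·x^3 + 9·x^2 + 7·x + 4. Now divide by f(x) = x^4 + 5·x^3 + 3 in F_11[x], eliminating the leading term at each step:
  leading term 4·x^4: subtract (4)·f(x) = 4·x^4 + 9·x^3 + 1, leaving 9·x^2 + 7·x + 3 (coefficients mod 11)
The degree is now < 4, so this is the remainder. Hence a · b ≡ 9·x^2 + 7·x + 3 in F_11[x]/(f).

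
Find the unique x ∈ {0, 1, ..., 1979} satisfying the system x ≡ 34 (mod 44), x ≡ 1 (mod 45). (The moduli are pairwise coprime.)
The moduli 44, 45 are pairwise coprime, so by the CRT there is a unique solution mod 44·45 = 1980.
Solve by successive substitution. Start with x ≡ 34 (mod 44).
  Combine with x ≡ 1 (mod 45): write x = 34 + 44·t and require 34 + 44·t ≡ 1 (mod 45), i.e. 44·t ≡ 1 − 34 ≡ 12 (mod 45). Since 44^(−1) ≡ 44 (mod 45), t ≡ 44·12 ≡ 33 (mod 45). So x ≡ 34 + 44·33 = 1486 (mod 1980).
Unique solution in [0, 1980): x = 1486.

Final answer: x ≡ 1486 (mod 1980); the representative in [0, 1980) is 1486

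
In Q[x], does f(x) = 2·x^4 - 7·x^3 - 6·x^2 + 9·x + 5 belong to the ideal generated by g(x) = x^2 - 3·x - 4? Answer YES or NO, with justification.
In Q[x] the ideal (g) consists of all multiples of g, so f ∈ (g) iff g | f, i.e. iff the remainder of f on division by g is 0. Divide f by g (g is monic, so eliminate the leading term of the running remainder at each step):
  leading term 2·x^4: subtract (2·x^2)·g(x) = 2·x^4 - 6·x^3 - 8·x^2, leaving -x^3 + 2·x^2 + 9·x + 5
  leading term -x^3: subtract (-x)·g(x) = -x^3 + 3·x^2 + 4·x, leaving -x^2 + 5·x + 5
  leading term -x^2: subtract (-1)·g(x) = -x^2 + 3·x + 4, leaving 2·x + 1
The remainder r(x) = 2·x + 1 ≠ 0 (and deg r < deg g), so g ∤ f, i.e. f ∉ (g).

Final answer: NO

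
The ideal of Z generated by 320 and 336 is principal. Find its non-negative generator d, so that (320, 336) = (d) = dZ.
In the PID Z, (a, b) is generated by gcd(a, b). Compute gcd(336, 320) with the extended Euclidean algorithm, tracking rows (r, s, t) with s·336 + t·320 = r:
  row A: (336, 1, 0)   [1·336 + 0·320 = 336]
  row B: (320, 0, 1)   [0·336 + 1·320 = 320]
  336 = 1·320 + 16   → row C = row A − 1·row B = (16, 1, −1)   [check: 1·336 − 1·320 = 16]
  320 = 20·16 + 0   → remainder 0, stop. gcd = 16 (last nonzero row C).
So gcd(320, 336) = 16, with Bézout identity 1·336 − 1·320 = 16. Containment (⊇): the Bézout identity exhibits 16 as an element of (320, 336), giving (16) ⊆ (320, 336). Containment (⊆): since 16 | 320 and 16 | 336 (320 = 16·20, 336 = 16·21), every Z-linear combination of 320 and 336 is divisible by 16, so (320, 336) ⊆ (16). Therefore (320, 336) = (16), d = 16.

Final answer: (320, 336) = (16); d = 16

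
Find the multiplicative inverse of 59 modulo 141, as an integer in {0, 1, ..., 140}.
59^(−1) ≡ 98 (mod 141)

Apply the extended Euclidean algorithm to (141, 59), tracking rows (r, s, t) with s·141 + t·59 = r. Each division r_prev = q·r_cur + r_new produces the new row as (previous row) − q·(current row):
  row A: (141, 1, 0)   [1·141 + 0·59 = 141]
  row B: (59, 0, 1)   [0·141 + 1·59 = 59]
  141 = 2·59 + 23   → row C = row A − 2·row B = (23, 1, −2)   [check: 1·141 − 2·59 = 23]
  59 = 2·23 + 13   → row D = row B − 2·row C = (13, −2, 5)   [check: −2·141 + 5·59 = 13]
  23 = 1·13 + 10   → row E = row C − 1·row D = (10, 3, −7)   [check: 3·141 − 7·59 = 10]
  13 = 1·10 + 3   → row F = row D − 1·row E = (3, −5, 12)   [check: −5·141 + 12·59 = 3]
  10 = 3·3 + 1   → row G = row E − 3·row F = (1, 18, −43)   [check: 18·141 − 43·59 = 1]
  3 = 3·1 + 0   → remainder 0, stop. gcd = 1 (last nonzero row G).
The gcd is 1, so 59 is invertible mod 141. The last nonzero row gives 18·141 − 43·59 = 1, so t = −43. So 59^(−1) ≡ −43 ≡ 98 (mod 141). Verify: 59 · 98 = 5782 ≡ 1 (mod 141). ✓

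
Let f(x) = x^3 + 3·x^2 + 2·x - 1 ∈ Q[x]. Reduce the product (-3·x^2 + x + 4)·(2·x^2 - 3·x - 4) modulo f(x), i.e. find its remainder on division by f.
First multiply in Q[x] without reducing: a · b = -6·x^4 + 11·x^3 + 17·x^2 - 16·x - 16. Now divide by f(x) = x^3 + 3·x^2 + 2·x - 1, eliminating the leading term at each step:
  leading term -6·x^4: subtract (-6·x)·f(x) = -6·x^4 - 18·x^3 - 12·x^2 + 6·x, leaving 29·x^3 + 29·x^2 - 22·x - 16
  leading term 29·x^3: subtract (29)·f(x) = 29·x^3 + 87·x^2 + 58·x - 29, leaving -58·x^2 - 80·x + 13
The degree is now < 3, so this is the remainder. Hence a · b ≡ -58·x^2 - 80·x + 13 in Q[x]/(f).

Final answer: a · b ≡ -58·x^2 - 80·x + 13 (mod f(x))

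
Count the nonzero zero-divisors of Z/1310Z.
Z/1310Z has 789 nonzero zero-divisors

In Z/1310Z each nonzero element is either a unit (gcd with 1310 is 1) or a zero-divisor (gcd > 1). The number of units is φ(1310): factorise 1310 = 2 · 5 · 131, so φ(1310) = (2 − 1) · (5 − 1) · (131 − 1) = 1 · 4 · 130 = 520. The nonzero elements number 1310 − 1 = 1309. Hence the nonzero zero-divisors number 1309 − 520 = 789.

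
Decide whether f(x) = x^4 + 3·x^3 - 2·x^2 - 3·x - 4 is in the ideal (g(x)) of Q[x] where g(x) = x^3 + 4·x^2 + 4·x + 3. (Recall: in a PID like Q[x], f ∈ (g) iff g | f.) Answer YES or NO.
In Q[x] the ideal (g) consists of all multiples of g, so f ∈ (g) iff g | f, i.e. iff the remainder of f on division by g is 0. Divide f by g (g is monic, so eliminate the leading term of the running remainder at each step):
  leading term x^4: subtract (x)·g(x) = x^4 + 4·x^3 + 4·x^2 + 3·x, leaving -x^3 - 6·x^2 - 6·x - 4
  leading term -x^3: subtract (-1)·g(x) = -x^3 - 4·x^2 - 4·x - 3, leaving -2·x^2 - 2·x - 1
The remainder r(x) = -2·x^2 - 2·x - 1 ≠ 0 (and deg r < deg g), so g ∤ f, i.e. f ∉ (g).

Final answer: NO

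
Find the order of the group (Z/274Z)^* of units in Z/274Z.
|(Z/274Z)^*| = 136

(Z/274Z)^* consists of the classes a with gcd(a, 274) = 1, so its order is φ(274). φ is multiplicative, with φ(p^e) = p^e − p^(e−1). Factorise 274 = 2 · 137. Then
  φ(274) = (2 − 1) · (137 − 1) = 1 · 136 = 136.
Thus |(Z/274Z)^*| = 136.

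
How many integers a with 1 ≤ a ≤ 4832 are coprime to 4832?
The number of a ∈ {1, ..., 4832} with gcd(a, 4832) = 1 is by definition Euler's totient φ(4832). φ is multiplicative, with φ(p^e) = p^e − p^(e−1). Factorise 4832 = 2^5 · 151. Then
  φ(4832) = (2^5 − 2^4) · (151 − 1) = 16 · 150 = 2400.
So there are 2400 such integers.

Final answer: 2400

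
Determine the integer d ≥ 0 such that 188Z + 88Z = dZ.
In the PID Z, (a, b) is generated by gcd(a, b). Compute gcd(188, 88) with the extended Euclidean algorithm, tracking rows (r, s, t) with s·188 + t·88 = r:
  row A: (188, 1, 0)   [1·188 + 0·88 = 188]
  row B: (88, 0, 1)   [0·188 + 1·88 = 88]
  188 = 2·88 + 12   → row C = row A − 2·row B = (12, 1, −2)   [check: 1·188 − 2·88 = 12]
  88 = 7·12 + 4   → row D = row B − 7·row C = (4, −7, 15)   [check: −7·188 + 15·88 = 4]
  12 = 3·4 + 0   → remainder 0, stop. gcd = 4 (last nonzero row D).
So gcd(188, 88) = 4, with Bézout identity −7·188 + 15·88 = 4. Containment (⊇): the Bézout identity exhibits 4 as an element of (188, 88), giving (4) ⊆ (188, 88). Containment (⊆): since 4 | 188 and 4 | 88 (188 = 4·47, 88 = 4·22), every Z-linear combination of 188 and 88 is divisible by 4, so (188, 88) ⊆ (4). Therefore (188, 88) = (4), d = 4.

Final answer: (188, 88) = (4); d = 4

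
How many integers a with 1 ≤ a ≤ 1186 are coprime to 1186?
592

The number of a ∈ {1, ..., 1186} with gcd(a, 1186) = 1 is by definition Euler's totient φ(1186). φ is multiplicative, with φ(p^e) = p^e − p^(e−1). Factorise 1186 = 2 · 593. Then
  φ(1186) = (2 − 1) · (593 − 1) = 1 · 592 = 592.
So there are 592 such integers.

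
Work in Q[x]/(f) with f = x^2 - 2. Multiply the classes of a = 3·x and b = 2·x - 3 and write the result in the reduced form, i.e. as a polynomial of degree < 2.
First multiply in Q[x] without reducing: a · b = 6·x^2 - 9·x. Now divide by f(x) = x^2 - 2, eliminating the leading term at each step:
  leading term 6·x^2: subtract (6)·f(x) = 6·x^2 - 12, leaving 12 - 9·x
The degree is now < 2, so this is the remainder. Hence a · b ≡ 12 - 9·x in Q[x]/(f).

Final answer: a · b ≡ 12 - 9·x (mod f(x))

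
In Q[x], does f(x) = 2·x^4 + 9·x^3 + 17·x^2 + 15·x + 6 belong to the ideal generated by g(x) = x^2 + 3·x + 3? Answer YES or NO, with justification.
YES

In Q[x] the ideal (g) consists of all multiples of g, so f ∈ (g) iff g | f, i.e. iff the remainder of f on division by g is 0. Divide f by g (g is monic, so eliminate the leading term of the running remainder at each step):
  leading term 2·x^4: subtract (2·x^2)·g(x) = 2·x^4 + 6·x^3 + 6·x^2, leaving 3·x^3 + 11·x^2 + 15·x + 6
  leading term 3·x^3: subtract (3·x)·g(x) = 3·x^3 + 9·x^2 + 9·x, leaving 2·x^2 + 6·x + 6
  leading term 2·x^2: subtract (2)·g(x) = 2·x^2 + 6·x + 6, leaving 0
The remainder is 0, so f(x) = g(x) · h(x) with h(x) = 2·x^2 + 3·x + 2. Hence g | f, i.e. f ∈ (g).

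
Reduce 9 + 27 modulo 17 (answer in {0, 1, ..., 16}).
Reduce the summands first: 27 ≡ 10 (mod 17), so 9 + 27 ≡ 9 + 10 (mod 17). 9 + 10 = 19; 19 = 1·17 + 2, so (9 + 27) mod 17 = 2.

Final answer: 2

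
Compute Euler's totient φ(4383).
φ(4383) = 2916

φ is multiplicative, with φ(p^e) = p^e − p^(e−1). Factorise 4383 = 3^2 · 487. Then
  φ(4383) = (3^2 − 3^1) · (487 − 1) = 6 · 486 = 2916.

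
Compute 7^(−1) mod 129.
Apply the extended Euclidean algorithm to (129, 7), tracking rows (r, s, t) with s·129 + t·7 = r. Each division r_prev = q·r_cur + r_new produces the new row as (previous row) − q·(current row):
  row A: (129, 1, 0)   [1·129 + 0·7 = 129]
  row B: (7, 0, 1)   [0·129 + 1·7 = 7]
  129 = 18·7 + 3   → row C = row A − 18·row B = (3, 1, −18)   [check: 1·129 − 18·7 = 3]
  7 = 2·3 + 1   → row D = row B − 2·row C = (1, −2, 37)   [check: −2·129 + 37·7 = 1]
  3 = 3·1 + 0   → remainder 0, stop. gcd = 1 (last nonzero row D).
The gcd is 1, so 7 is invertible mod 129. The last nonzero row gives −2·129 + 37·7 = 1, so t = 37. So 7^(−1) ≡ 37 (mod 129). Verify: 7 · 37 = 259 ≡ 1 (mod 129). ✓

Final answer: 7^(−1) ≡ 37 (mod 129)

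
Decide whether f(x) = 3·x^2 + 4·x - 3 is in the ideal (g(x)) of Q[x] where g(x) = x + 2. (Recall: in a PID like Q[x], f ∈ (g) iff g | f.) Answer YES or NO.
In Q[x] the ideal (g) consists of all multiples of g, so f ∈ (g) iff g | f, i.e. iff the remainder of f on division by g is 0. Divide f by g (g is monic, so eliminate the leading term of the running remainder at each step):
  leading term 3·x^2: subtract (3·x)·g(x) = 3·x^2 + 6·x, leaving -2·x - 3
  leading term -2·x: subtract (-2)·g(x) = -2·x - 4, leaving 1
The remainder r(x) = 1 ≠ 0 (and deg r < deg g), so g ∤ f, i.e. f ∉ (g).

Final answer: NO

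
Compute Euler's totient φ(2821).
φ is multiplicative, with φ(p^e) = p^e − p^(e−1). Factorise 2821 = 7 · 13 · 31. Then
  φ(2821) = (7 − 1) · (13 − 1) · (31 − 1) = 6 · 12 · 30 = 2160.

Final answer: φ(2821) = 2160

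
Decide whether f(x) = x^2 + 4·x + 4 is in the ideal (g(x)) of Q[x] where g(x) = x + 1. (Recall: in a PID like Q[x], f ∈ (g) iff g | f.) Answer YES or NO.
NO

In Q[x] the ideal (g) consists of all multiples of g, so f ∈ (g) iff g | f, i.e. iff the remainder of f on division by g is 0. Divide f by g (g is monic, so eliminate the leading term of the running remainder at each step):
  leading term x^2: subtract (x)·g(x) = x^2 + x, leaving 3·x + 4
  leading term 3·x: subtract (3)·g(x) = 3·x + 3, leaving 1
The remainder r(x) = 1 ≠ 0 (and deg r < deg g), so g ∤ f, i.e. f ∉ (g).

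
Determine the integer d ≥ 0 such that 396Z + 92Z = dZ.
In the PID Z, (a, b) is generated by gcd(a, b). Compute gcd(396, 92) with the extended Euclidean algorithm, tracking rows (r, s, t) with s·396 + t·92 = r:
  row A: (396, 1, 0)   [1·396 + 0·92 = 396]
  row B: (92, 0, 1)   [0·396 + 1·92 = 92]
  396 = 4·92 + 28   → row C = row A − 4·row B = (28, 1, −4)   [check: 1·396 − 4·92 = 28]
  92 = 3·28 + 8   → row D = row B − 3·row C = (8, −3, 13)   [check: −3·396 + 13·92 = 8]
  28 = 3·8 + 4   → row E = row C − 3·row D = (4, 10, −43)   [check: 10·396 − 43·92 = 4]
  8 = 2·4 + 0   → remainder 0, stop. gcd = 4 (last nonzero row E).
So gcd(396, 92) = 4, with Bézout identity 10·396 − 43·92 = 4. Containment (⊇): the Bézout identity exhibits 4 as an element of (396, 92), giving (4) ⊆ (396, 92). Containment (⊆): since 4 | 396 and 4 | 92 (396 = 4·99, 92 = 4·23), every Z-linear combination of 396 and 92 is divisible by 4, so (396, 92) ⊆ (4). Therefore (396, 92) = (4), d = 4.

Final answer: (396, 92) = (4); d = 4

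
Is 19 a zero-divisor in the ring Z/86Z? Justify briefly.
NO

gcd(19, 86) = 1, so 19 is a unit in Z/86Z (it has a multiplicative inverse). A unit cannot be a zero-divisor: if 19·b ≡ 0 then multiplying both sides by 19^(−1) gives b ≡ 0. So 19 is not a zero-divisor.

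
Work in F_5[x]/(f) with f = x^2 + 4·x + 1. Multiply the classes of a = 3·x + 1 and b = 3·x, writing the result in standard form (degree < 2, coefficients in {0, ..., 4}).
a · b ≡ 2·x + 1 (mod f(x))

Multiply as integer polynomials: a · b = 9·x^2 + 3·x. Reducing coefficients mod 5: a · b ≡ 4·x^2 + 3·x. Now divide by f(x) = x^2 + 4·x + 1 in F_5[x], eliminating the leading term at each step:
  leading term 4·x^2: subtract (4)·f(x) = 4·x^2 + x + 4, leaving 2·x + 1 (coefficients mod 5)
The degree is now < 2, so this is the remainder. Hence a · b ≡ 2·x + 1 in F_5[x]/(f).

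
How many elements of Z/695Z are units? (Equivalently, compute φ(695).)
An element a ∈ Z/695Z is a unit iff gcd(a, 695) = 1, so the number of units is φ(695). φ is multiplicative, with φ(p^e) = p^e − p^(e−1). Factorise 695 = 5 · 139. Then
  φ(695) = (5 − 1) · (139 − 1) = 4 · 138 = 552.

Final answer: Z/695Z has φ(695) = 552 units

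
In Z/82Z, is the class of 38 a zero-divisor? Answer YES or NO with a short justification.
gcd(38, 82) = 2 > 1, so 38 is not a unit in Z/82Z. In Z/nZ every nonzero non-unit is a zero-divisor: explicitly, take b = 82/gcd = 41 ≠ 0 (mod 82); then 38·41 = 1558 = 19·82, i.e. 38·41 ≡ 0 (mod 82). So 38 is a zero-divisor.

Final answer: YES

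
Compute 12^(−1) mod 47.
Apply the extended Euclidean algorithm to (47, 12), tracking rows (r, s, t) with s·47 + t·12 = r. Each division r_prev = q·r_cur + r_new produces the new row as (previous row) − q·(current row):
  row A: (47, 1, 0)   [1·47 + 0·12 = 47]
  row B: (12, 0, 1)   [0·47 + 1·12 = 12]
  47 = 3·12 + 11   → row C = row A − 3·row B = (11, 1, −3)   [check: 1·47 − 3·12 = 11]
  12 = 1·11 + 1   → row D = row B − 1·row C = (1, −1, 4)   [check: −1·47 + 4·12 = 1]
  11 = 11·1 + 0   → remainder 0, stop. gcd = 1 (last nonzero row D).
The gcd is 1, so 12 is invertible mod 47. The last nonzero row gives −1·47 + 4·12 = 1, so t = 4. So 12^(−1) ≡ 4 (mod 47). Verify: 12 · 4 = 48 ≡ 1 (mod 47). ✓

Final answer: 12^(−1) ≡ 4 (mod 47)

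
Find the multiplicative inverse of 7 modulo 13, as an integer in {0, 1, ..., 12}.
Apply the extended Euclidean algorithm to (13, 7), tracking rows (r, s, t) with s·13 + t·7 = r. Each division r_prev = q·r_cur + r_new produces the new row as (previous row) − q·(current row):
  row A: (13, 1, 0)   [1·13 + 0·7 = 13]
  row B: (7, 0, 1)   [0·13 + 1·7 = 7]
  13 = 1·7 + 6   → row C = row A − 1·row B = (6, 1, −1)   [check: 1·13 − 1·7 = 6]
  7 = 1·6 + 1   → row D = row B − 1·row C = (1, −1, 2)   [check: −1·13 + 2·7 = 1]
  6 = 6·1 + 0   → remainder 0, stop. gcd = 1 (last nonzero row D).
The gcd is 1, so 7 is invertible mod 13. The last nonzero row gives −1·13 + 2·7 = 1, so t = 2. So 7^(−1) ≡ 2 (mod 13). Verify: 7 · 2 = 14 ≡ 1 (mod 13). ✓

Final answer: 7^(−1) ≡ 2 (mod 13)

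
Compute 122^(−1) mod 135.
Apply the extended Euclidean algorithm to (135, 122), tracking rows (r, s, t) with s·135 + t·122 = r. Each division r_prev = q·r_cur + r_new produces the new row as (previous row) − q·(current row):
  row A: (135, 1, 0)   [1·135 + 0·122 = 135]
  row B: (122, 0, 1)   [0·135 + 1·122 = 122]
  135 = 1·122 + 13   → row C = row A − 1·row B = (13, 1, −1)   [check: 1·135 − 1·122 = 13]
  122 = 9·13 + 5   → row D = row B − 9·row C = (5, −9, 10)   [check: −9·135 + 10·122 = 5]
  13 = 2·5 + 3   → row E = row C − 2·row D = (3, 19, −21)   [check: 19·135 − 21·122 = 3]
  5 = 1·3 + 2   → row F = row D − 1·row E = (2, −28, 31)   [check: −28·135 + 31·122 = 2]
  3 = 1·2 + 1   → row G = row E − 1·row F = (1, 47, −52)   [check: 47·135 − 52·122 = 1]
  2 = 2·1 + 0   → remainder 0, stop. gcd = 1 (last nonzero row G).
The gcd is 1, so 122 is invertible mod 135. The last nonzero row gives 47·135 − 52·122 = 1, so t = −52. So 122^(−1) ≡ −52 ≡ 83 (mod 135). Verify: 122 · 83 = 10126 ≡ 1 (mod 135). ✓

Final answer: 122^(−1) ≡ 83 (mod 135)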